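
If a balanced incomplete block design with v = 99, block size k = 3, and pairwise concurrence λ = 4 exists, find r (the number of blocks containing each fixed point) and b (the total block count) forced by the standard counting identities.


Any 2-(v, k, λ) BIBD satisfies two necessary conditions:
  (i)  Each point sits in r blocks, and counting incidences through any fixed point gives r(k − 1) = λ(v − 1), so r = λ(v − 1)/(k − 1).
  (ii) Total incidences bk = vr, so b = vr/k.
Step 1: r = λ(v − 1)/(k − 1) = 4·(99 − 1)/(3 − 1) = 4·98/2 = 392/2 = 196.
Step 2: b = vr/k = 99·196/3 = 19404/3 = 6468.
Check integrality: r = 196 ∈ Z ✓, b = 6468 ∈ Z ✓.
(These identities are necessary conditions: they determine r and b for any design with these parameters, but do not by themselves prove that one exists.)

r = 196, b = 6468.


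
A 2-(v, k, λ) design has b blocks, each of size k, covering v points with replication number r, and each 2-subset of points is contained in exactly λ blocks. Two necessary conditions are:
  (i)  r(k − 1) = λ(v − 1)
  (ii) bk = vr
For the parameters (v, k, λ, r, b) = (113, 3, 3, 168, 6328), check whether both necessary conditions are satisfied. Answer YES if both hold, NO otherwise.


Condition (i): r(k − 1) = 168·2 = 336; λ(v − 1) = 3·112 = 336. Match? YES.
Condition (ii): bk = 6328·3 = 18984; vr = 113·168 = 18984. Match? YES.
Both conditions hold? YES.

YES


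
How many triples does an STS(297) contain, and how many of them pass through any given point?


An STS(v) is a 2-(v, 3, 1) BIBD: block size k = 3, λ = 1.
Replication: r(k − 1) = λ(v − 1) ⇒ r·2 = 297 − 1 = 296 ⇒ r = 148.
Block count: b = v(v − 1)/6 = 297·296/6 = 87912/6 = 14652.
(Check via bk = vr: 14652·3 = 43956 = 297·148 = 43956 ✓.)

r = 148, b = 14652.


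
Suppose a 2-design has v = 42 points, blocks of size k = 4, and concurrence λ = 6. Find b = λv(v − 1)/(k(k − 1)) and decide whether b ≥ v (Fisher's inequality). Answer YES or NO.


b = λv(v − 1)/(k(k − 1)) = 6·42·41/(4·3) = 10332/12 = 861.
Compare with v = 42: b ≥ v, so Fisher's inequality holds.

YES


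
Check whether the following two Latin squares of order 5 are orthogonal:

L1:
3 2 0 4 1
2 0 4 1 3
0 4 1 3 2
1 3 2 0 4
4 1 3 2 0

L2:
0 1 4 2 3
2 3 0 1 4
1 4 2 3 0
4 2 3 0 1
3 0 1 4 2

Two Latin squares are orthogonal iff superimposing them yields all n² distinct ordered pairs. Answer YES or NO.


Form the n² = 25 superimposed pairs (L1[i][j], L2[i][j]), row by row (rows and columns indexed from 0):
row 0: (3,0) (2,1) (0,4) (4,2) (1,3)
row 1: (2,2) (0,3) (4,0) (1,1) (3,4)
row 2: (0,1) (4,4) (1,2) (3,3) (2,0)
row 3: (1,4) (3,2) (2,3) (0,0) (4,1)
row 4: (4,3) (1,0) (3,1) (2,4) (0,2)
Orthogonality requires all 25 pairs distinct.
Check by first coordinate: for each symbol s of L1, list the L2 entries in the n cells where L1 = s; they must all differ.
  L1 = 0: L2 entries (in reading order) 4, 3, 1, 0, 2 — all 5 distinct ✓
  L1 = 1: L2 entries (in reading order) 3, 1, 2, 4, 0 — all 5 distinct ✓
  L1 = 2: L2 entries (in reading order) 1, 2, 0, 3, 4 — all 5 distinct ✓
  L1 = 3: L2 entries (in reading order) 0, 4, 3, 2, 1 — all 5 distinct ✓
  L1 = 4: L2 entries (in reading order) 2, 0, 4, 1, 3 — all 5 distinct ✓
Every symbol of L1 meets every symbol of L2 exactly once, so all 25 pairs are distinct (25 of 25).
Conclusion: YES.

YES


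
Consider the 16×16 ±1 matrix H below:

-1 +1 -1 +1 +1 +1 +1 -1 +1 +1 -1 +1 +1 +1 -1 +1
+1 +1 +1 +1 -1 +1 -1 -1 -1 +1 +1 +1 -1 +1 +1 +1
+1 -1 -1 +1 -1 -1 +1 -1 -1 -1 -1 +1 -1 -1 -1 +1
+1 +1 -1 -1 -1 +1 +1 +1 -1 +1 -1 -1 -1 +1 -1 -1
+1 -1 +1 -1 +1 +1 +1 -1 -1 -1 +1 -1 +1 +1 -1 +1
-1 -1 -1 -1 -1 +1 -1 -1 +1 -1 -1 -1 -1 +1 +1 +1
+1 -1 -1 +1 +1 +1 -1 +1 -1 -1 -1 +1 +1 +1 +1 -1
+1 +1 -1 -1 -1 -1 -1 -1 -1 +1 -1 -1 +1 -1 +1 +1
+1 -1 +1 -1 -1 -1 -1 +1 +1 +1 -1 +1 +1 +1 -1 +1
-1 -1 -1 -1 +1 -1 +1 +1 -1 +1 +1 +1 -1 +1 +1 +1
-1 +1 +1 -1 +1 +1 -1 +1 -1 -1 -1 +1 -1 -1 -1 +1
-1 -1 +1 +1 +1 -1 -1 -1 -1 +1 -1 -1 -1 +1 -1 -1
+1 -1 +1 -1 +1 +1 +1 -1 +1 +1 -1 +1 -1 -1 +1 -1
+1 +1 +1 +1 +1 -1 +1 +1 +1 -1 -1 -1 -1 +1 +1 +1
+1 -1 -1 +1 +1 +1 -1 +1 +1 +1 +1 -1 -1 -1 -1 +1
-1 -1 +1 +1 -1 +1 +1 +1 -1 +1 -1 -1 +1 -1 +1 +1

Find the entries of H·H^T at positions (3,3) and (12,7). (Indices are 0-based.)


Row 3 of H: [1, 1, -1, -1, -1, 1, 1, 1, -1, 1, -1, -1, -1, 1, -1, -1].
Row 7 of H: [1, 1, -1, -1, -1, -1, -1, -1, -1, 1, -1, -1, 1, -1, 1, 1].
Row 12 of H: [1, -1, 1, -1, 1, 1, 1, -1, 1, 1, -1, 1, -1, -1, 1, -1].
(H·H^T)[3][3] = Σ_j H[3][j]·H[3][j] = (1)² + (1)² + (-1)² + (-1)² + (-1)² + (1)² + (1)² + (1)² + (-1)² + (1)² + (-1)² + (-1)² + (-1)² + (1)² + (-1)² + (-1)² = 1 + 1 + 1 + 1 + 1 + 1 + 1 + 1 + 1 + 1 + 1 + 1 + 1 + 1 + 1 + 1 = 16.
(H·H^T)[12][7] = Σ_j H[12][j]·H[7][j] = (1)·(1) + (-1)·(1) + (1)·(-1) + (-1)·(-1) + (1)·(-1) + (1)·(-1) + (1)·(-1) + (-1)·(-1) + (1)·(-1) + (1)·(1) + (-1)·(-1) + (1)·(-1) + (-1)·(1) + (-1)·(-1) + (1)·(1) + (-1)·(1) = 1 + -1 + -1 + 1 + -1 + -1 + -1 + 1 + -1 + 1 + 1 + -1 + -1 + 1 + 1 + -1 = -2.
Rows 12 and 7 are not orthogonal (dot product = -2 ≠ 0), so H is not a Hadamard matrix.

(3,3) entry = 16; (12,7) entry = -2.


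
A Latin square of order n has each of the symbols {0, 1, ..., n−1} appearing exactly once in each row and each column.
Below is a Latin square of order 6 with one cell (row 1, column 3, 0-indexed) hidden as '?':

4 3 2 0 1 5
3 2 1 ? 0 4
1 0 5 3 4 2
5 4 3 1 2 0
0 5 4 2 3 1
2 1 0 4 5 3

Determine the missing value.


Row 1 contains symbols [0, 1, 2, 3, 4] — missing [5].
Column 3 contains symbols [0, 1, 2, 3, 4] — missing [5].
The missing symbol must appear in both missing sets; intersection = [5].
Therefore the hidden value is 5.

Missing value = 5.


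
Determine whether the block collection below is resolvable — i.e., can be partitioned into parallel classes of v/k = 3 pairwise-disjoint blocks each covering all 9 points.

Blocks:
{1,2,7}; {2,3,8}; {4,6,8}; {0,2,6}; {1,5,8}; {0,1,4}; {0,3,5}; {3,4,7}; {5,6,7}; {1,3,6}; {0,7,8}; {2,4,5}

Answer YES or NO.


v = 9, block size k = 3, number of blocks = 12.
For resolvability, blocks must partition into parallel classes of size v/k = 3.
Total blocks must therefore be a multiple of 3: 12 = 3·4 + 0 ⇒ divisible ✓.
Greedy packing gives 4 candidate class(es). Each should be a full parallel class (size 3, covers all 9 points).
  Class 1 (3 blocks): {1,2,7}; {4,6,8}; {0,3,5}. Points covered: [0, 1, 2, 3, 4, 5, 6, 7, 8].
  Class 2 (3 blocks): {2,3,8}; {0,1,4}; {5,6,7}. Points covered: [0, 1, 2, 3, 4, 5, 6, 7, 8].
  Class 3 (3 blocks): {0,2,6}; {1,5,8}; {3,4,7}. Points covered: [0, 1, 2, 3, 4, 5, 6, 7, 8].
  Class 4 (3 blocks): {1,3,6}; {0,7,8}; {2,4,5}. Points covered: [0, 1, 2, 3, 4, 5, 6, 7, 8].
All classes full (size 3)? YES. All classes cover every point? YES.
Resolvable? YES.

YES


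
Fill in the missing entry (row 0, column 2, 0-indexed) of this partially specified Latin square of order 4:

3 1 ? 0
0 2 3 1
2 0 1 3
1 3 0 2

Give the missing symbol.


Row 0 contains symbols [0, 1, 3] — missing [2].
Column 2 contains symbols [0, 1, 3] — missing [2].
The missing symbol must appear in both missing sets; intersection = [2].
Therefore the hidden value is 2.

Missing value = 2.


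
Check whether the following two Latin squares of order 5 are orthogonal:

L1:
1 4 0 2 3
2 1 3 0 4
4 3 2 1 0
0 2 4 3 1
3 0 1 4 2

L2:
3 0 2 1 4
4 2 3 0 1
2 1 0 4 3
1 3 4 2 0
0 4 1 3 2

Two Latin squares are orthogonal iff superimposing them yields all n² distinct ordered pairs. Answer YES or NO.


Form the n² = 25 superimposed pairs (L1[i][j], L2[i][j]), row by row (rows and columns indexed from 0):
row 0: (1,3) (4,0) (0,2) (2,1) (3,4)
row 1: (2,4) (1,2) (3,3) (0,0) (4,1)
row 2: (4,2) (3,1) (2,0) (1,4) (0,3)
row 3: (0,1) (2,3) (4,4) (3,2) (1,0)
row 4: (3,0) (0,4) (1,1) (4,3) (2,2)
Orthogonality requires all 25 pairs distinct.
Check by first coordinate: for each symbol s of L1, list the L2 entries in the n cells where L1 = s; they must all differ.
  L1 = 0: L2 entries (in reading order) 2, 0, 3, 1, 4 — all 5 distinct ✓
  L1 = 1: L2 entries (in reading order) 3, 2, 4, 0, 1 — all 5 distinct ✓
  L1 = 2: L2 entries (in reading order) 1, 4, 0, 3, 2 — all 5 distinct ✓
  L1 = 3: L2 entries (in reading order) 4, 3, 1, 2, 0 — all 5 distinct ✓
  L1 = 4: L2 entries (in reading order) 0, 1, 2, 4, 3 — all 5 distinct ✓
Every symbol of L1 meets every symbol of L2 exactly once, so all 25 pairs are distinct (25 of 25).
Conclusion: YES.

YES


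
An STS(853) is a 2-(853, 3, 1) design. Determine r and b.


An STS(v) is a 2-(v, 3, 1) BIBD: block size k = 3, λ = 1.
Replication: r(k − 1) = λ(v − 1) ⇒ r·2 = 853 − 1 = 852 ⇒ r = 426.
Block count: b = v(v − 1)/6 = 853·852/6 = 726756/6 = 121126.

r = 426, b = 121126.


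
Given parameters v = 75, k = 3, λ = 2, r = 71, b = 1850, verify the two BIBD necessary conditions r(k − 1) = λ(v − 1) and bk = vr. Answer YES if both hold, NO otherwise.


Condition (i): r(k − 1) = 71·2 = 142; λ(v − 1) = 2·74 = 148. Match? NO.
Condition (ii): bk = 1850·3 = 5550; vr = 75·71 = 5325. Match? NO.
Both conditions hold? NO.

NO


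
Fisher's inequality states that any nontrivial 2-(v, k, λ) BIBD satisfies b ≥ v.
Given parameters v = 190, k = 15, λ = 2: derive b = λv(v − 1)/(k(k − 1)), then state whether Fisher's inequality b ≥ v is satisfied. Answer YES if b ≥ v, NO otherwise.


r = λ(v − 1)/(k − 1) = 2·189/14 = 27.
b = vr/k = 190·27/15 = 342.
Fisher's inequality: b ≥ v ⇔ 342 ≥ 190? YES.

YES


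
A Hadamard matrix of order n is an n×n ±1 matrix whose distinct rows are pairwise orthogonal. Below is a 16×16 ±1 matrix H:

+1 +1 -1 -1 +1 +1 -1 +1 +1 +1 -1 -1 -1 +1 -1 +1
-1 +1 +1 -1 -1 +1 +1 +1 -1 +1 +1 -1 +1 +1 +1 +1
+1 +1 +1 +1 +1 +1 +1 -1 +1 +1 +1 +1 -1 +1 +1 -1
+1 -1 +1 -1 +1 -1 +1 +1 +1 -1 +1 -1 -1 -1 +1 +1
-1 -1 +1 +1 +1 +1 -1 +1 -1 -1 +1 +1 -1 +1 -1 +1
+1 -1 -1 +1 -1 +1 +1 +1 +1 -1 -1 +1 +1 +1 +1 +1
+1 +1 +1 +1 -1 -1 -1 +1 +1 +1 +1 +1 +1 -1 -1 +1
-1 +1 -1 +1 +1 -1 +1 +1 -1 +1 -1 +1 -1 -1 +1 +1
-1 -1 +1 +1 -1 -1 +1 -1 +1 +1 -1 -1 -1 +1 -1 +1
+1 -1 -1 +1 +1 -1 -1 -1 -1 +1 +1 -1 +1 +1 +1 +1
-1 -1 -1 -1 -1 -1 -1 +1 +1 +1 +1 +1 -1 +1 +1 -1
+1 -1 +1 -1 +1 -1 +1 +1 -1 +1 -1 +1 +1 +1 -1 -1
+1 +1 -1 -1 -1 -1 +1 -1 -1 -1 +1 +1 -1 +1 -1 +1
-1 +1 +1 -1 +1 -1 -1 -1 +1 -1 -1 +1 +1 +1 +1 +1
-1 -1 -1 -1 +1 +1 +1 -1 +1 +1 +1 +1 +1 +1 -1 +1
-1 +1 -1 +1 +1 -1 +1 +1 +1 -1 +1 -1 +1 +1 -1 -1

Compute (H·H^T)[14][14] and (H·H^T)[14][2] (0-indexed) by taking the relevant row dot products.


Row 2 of H: [1, 1, 1, 1, 1, 1, 1, -1, 1, 1, 1, 1, -1, 1, 1, -1].
Row 14 of H: [-1, -1, -1, -1, 1, 1, 1, -1, 1, 1, 1, 1, 1, 1, -1, 1].
(H·H^T)[14][14] = Σ_j H[14][j]·H[14][j] = (-1)² + (-1)² + (-1)² + (-1)² + (1)² + (1)² + (1)² + (-1)² + (1)² + (1)² + (1)² + (1)² + (1)² + (1)² + (-1)² + (1)² = 1 + 1 + 1 + 1 + 1 + 1 + 1 + 1 + 1 + 1 + 1 + 1 + 1 + 1 + 1 + 1 = 16.
(H·H^T)[14][2] = Σ_j H[14][j]·H[2][j] = (-1)·(1) + (-1)·(1) + (-1)·(1) + (-1)·(1) + (1)·(1) + (1)·(1) + (1)·(1) + (-1)·(-1) + (1)·(1) + (1)·(1) + (1)·(1) + (1)·(1) + (1)·(-1) + (1)·(1) + (-1)·(1) + (1)·(-1) = -1 + -1 + -1 + -1 + 1 + 1 + 1 + 1 + 1 + 1 + 1 + 1 + -1 + 1 + -1 + -1 = 2.
Rows 14 and 2 are not orthogonal (dot product = 2 ≠ 0), so H is not a Hadamard matrix.

(14,14) entry = 16; (14,2) entry = 2.


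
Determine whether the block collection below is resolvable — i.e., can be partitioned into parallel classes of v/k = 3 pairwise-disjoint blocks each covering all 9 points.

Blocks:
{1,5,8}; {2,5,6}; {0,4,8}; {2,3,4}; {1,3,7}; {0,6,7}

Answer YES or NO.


v = 9, block size k = 3, number of blocks = 6.
For resolvability, blocks must partition into parallel classes of size v/k = 3.
Total blocks must therefore be a multiple of 3: 6 = 3·2 + 0 ⇒ divisible ✓.
Greedy packing gives 2 candidate class(es). Each should be a full parallel class (size 3, covers all 9 points).
  Class 1 (3 blocks): {1,5,8}; {2,3,4}; {0,6,7}. Points covered: [0, 1, 2, 3, 4, 5, 6, 7, 8].
  Class 2 (3 blocks): {2,5,6}; {0,4,8}; {1,3,7}. Points covered: [0, 1, 2, 3, 4, 5, 6, 7, 8].
All classes full (size 3)? YES. All classes cover every point? YES.
Resolvable? YES.

YES


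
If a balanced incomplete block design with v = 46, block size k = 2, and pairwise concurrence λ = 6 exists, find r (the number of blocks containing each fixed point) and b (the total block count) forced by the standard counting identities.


Any 2-(v, k, λ) BIBD satisfies two necessary conditions:
  (i)  Each point sits in r blocks, and counting incidences through any fixed point gives r(k − 1) = λ(v − 1), so r = λ(v − 1)/(k − 1).
  (ii) Total incidences bk = vr, so b = vr/k.
Step 1: r = λ(v − 1)/(k − 1) = 6·(46 − 1)/(2 − 1) = 6·45/1 = 270/1 = 270.
Step 2: b = vr/k = 46·270/2 = 12420/2 = 6210.
Check integrality: r = 270 ∈ Z ✓, b = 6210 ∈ Z ✓.
(These identities are necessary conditions: they determine r and b for any design with these parameters, but do not by themselves prove that one exists.)

r = 270, b = 6210.


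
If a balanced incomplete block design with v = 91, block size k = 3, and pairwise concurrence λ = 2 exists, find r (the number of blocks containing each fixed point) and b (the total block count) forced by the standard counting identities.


Any 2-(v, k, λ) BIBD satisfies two necessary conditions:
  (i)  Each point sits in r blocks, and counting incidences through any fixed point gives r(k − 1) = λ(v − 1), so r = λ(v − 1)/(k − 1).
  (ii) Total incidences bk = vr, so b = vr/k.
Step 1: r = λ(v − 1)/(k − 1) = 2·(91 − 1)/(3 − 1) = 2·90/2 = 180/2 = 90.
Step 2: b = vr/k = 91·90/3 = 8190/3 = 2730.
Check integrality: r = 90 ∈ Z ✓, b = 2730 ∈ Z ✓.
(These identities are necessary conditions: they determine r and b for any design with these parameters, but do not by themselves prove that one exists.)

r = 90, b = 2730.


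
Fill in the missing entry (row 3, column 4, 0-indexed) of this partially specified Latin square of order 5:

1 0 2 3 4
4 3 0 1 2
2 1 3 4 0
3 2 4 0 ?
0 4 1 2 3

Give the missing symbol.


Row 3 contains symbols [0, 2, 3, 4] — missing [1].
Column 4 contains symbols [0, 2, 3, 4] — missing [1].
The missing symbol must appear in both missing sets; intersection = [1].
Therefore the hidden value is 1.

Missing value = 1.


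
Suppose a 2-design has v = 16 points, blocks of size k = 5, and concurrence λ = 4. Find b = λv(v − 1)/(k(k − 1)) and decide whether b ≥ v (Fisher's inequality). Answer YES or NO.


r = λ(v − 1)/(k − 1) = 4·15/4 = 15.
b = vr/k = 16·15/5 = 48.
Fisher's inequality: b ≥ v ⇔ 48 ≥ 16? YES.

YES


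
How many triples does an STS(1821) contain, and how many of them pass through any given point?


An STS(v) is a 2-(v, 3, 1) BIBD: block size k = 3, λ = 1.
Replication: r(k − 1) = λ(v − 1) ⇒ r·2 = 1821 − 1 = 1820 ⇒ r = 910.
Block count: b = v(v − 1)/6 = 1821·1820/6 = 3314220/6 = 552370.
(Check via bk = vr: 552370·3 = 1657110 = 1821·910 = 1657110 ✓.)

r = 910, b = 552370.


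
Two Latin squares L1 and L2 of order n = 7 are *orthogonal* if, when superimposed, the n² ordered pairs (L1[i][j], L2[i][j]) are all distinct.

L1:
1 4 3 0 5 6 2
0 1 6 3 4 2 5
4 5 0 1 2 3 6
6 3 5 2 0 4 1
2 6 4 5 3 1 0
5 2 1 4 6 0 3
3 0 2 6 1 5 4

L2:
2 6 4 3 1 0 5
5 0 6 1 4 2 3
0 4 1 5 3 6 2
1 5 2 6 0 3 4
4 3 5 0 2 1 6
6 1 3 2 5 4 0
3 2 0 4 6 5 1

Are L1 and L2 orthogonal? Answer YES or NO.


Form the n² = 49 superimposed pairs (L1[i][j], L2[i][j]), row by row (rows and columns indexed from 0):
row 0: (1,2) (4,6) (3,4) (0,3) (5,1) (6,0) (2,5)
row 1: (0,5) (1,0) (6,6) (3,1) (4,4) (2,2) (5,3)
row 2: (4,0) (5,4) (0,1) (1,5) (2,3) (3,6) (6,2)
row 3: (6,1) (3,5) (5,2) (2,6) (0,0) (4,3) (1,4)
row 4: (2,4) (6,3) (4,5) (5,0) (3,2) (1,1) (0,6)
row 5: (5,6) (2,1) (1,3) (4,2) (6,5) (0,4) (3,0)
row 6: (3,3) (0,2) (2,0) (6,4) (1,6) (5,5) (4,1)
Orthogonality requires all 49 pairs distinct.
Check by first coordinate: for each symbol s of L1, list the L2 entries in the n cells where L1 = s; they must all differ.
  L1 = 0: L2 entries (in reading order) 3, 5, 1, 0, 6, 4, 2 — all 7 distinct ✓
  L1 = 1: L2 entries (in reading order) 2, 0, 5, 4, 1, 3, 6 — all 7 distinct ✓
  L1 = 2: L2 entries (in reading order) 5, 2, 3, 6, 4, 1, 0 — all 7 distinct ✓
  L1 = 3: L2 entries (in reading order) 4, 1, 6, 5, 2, 0, 3 — all 7 distinct ✓
  L1 = 4: L2 entries (in reading order) 6, 4, 0, 3, 5, 2, 1 — all 7 distinct ✓
  L1 = 5: L2 entries (in reading order) 1, 3, 4, 2, 0, 6, 5 — all 7 distinct ✓
  L1 = 6: L2 entries (in reading order) 0, 6, 2, 1, 3, 5, 4 — all 7 distinct ✓
Every symbol of L1 meets every symbol of L2 exactly once, so all 49 pairs are distinct (49 of 49).
Conclusion: YES.

YES


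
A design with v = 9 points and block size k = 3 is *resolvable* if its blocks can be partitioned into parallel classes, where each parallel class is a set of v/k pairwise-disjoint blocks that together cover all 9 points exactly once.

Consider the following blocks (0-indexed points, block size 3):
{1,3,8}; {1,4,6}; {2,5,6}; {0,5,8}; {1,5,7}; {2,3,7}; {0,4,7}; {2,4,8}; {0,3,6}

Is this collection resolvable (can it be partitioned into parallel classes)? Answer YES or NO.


v = 9, block size k = 3, number of blocks = 9.
For resolvability, blocks must partition into parallel classes of size v/k = 3.
Total blocks must therefore be a multiple of 3: 9 = 3·3 + 0 ⇒ divisible ✓.
Greedy packing gives 3 candidate class(es). Each should be a full parallel class (size 3, covers all 9 points).
  Class 1 (3 blocks): {1,3,8}; {2,5,6}; {0,4,7}. Points covered: [0, 1, 2, 3, 4, 5, 6, 7, 8].
  Class 2 (3 blocks): {1,4,6}; {0,5,8}; {2,3,7}. Points covered: [0, 1, 2, 3, 4, 5, 6, 7, 8].
  Class 3 (3 blocks): {1,5,7}; {2,4,8}; {0,3,6}. Points covered: [0, 1, 2, 3, 4, 5, 6, 7, 8].
All classes full (size 3)? YES. All classes cover every point? YES.
Resolvable? YES.

YES


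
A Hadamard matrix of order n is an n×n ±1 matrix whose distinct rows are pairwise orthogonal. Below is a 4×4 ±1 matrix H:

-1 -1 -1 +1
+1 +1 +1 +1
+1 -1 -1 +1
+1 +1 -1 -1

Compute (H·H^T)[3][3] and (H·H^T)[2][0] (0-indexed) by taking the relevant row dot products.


Row 0 of H: [-1, -1, -1, 1].
Row 2 of H: [1, -1, -1, 1].
Row 3 of H: [1, 1, -1, -1].
(H·H^T)[3][3] = Σ_j H[3][j]·H[3][j] = (1)² + (1)² + (-1)² + (-1)² = 1 + 1 + 1 + 1 = 4.
(H·H^T)[2][0] = Σ_j H[2][j]·H[0][j] = (1)·(-1) + (-1)·(-1) + (-1)·(-1) + (1)·(1) = -1 + 1 + 1 + 1 = 2.
Rows 2 and 0 are not orthogonal (dot product = 2 ≠ 0), so H is not a Hadamard matrix.

(3,3) entry = 4; (2,0) entry = 2.


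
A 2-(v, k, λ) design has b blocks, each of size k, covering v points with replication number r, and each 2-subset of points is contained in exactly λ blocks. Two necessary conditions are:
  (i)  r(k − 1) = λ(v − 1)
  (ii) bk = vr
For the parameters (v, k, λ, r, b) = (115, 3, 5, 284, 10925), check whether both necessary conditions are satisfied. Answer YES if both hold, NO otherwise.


Condition (i): r(k − 1) = 284·2 = 568; λ(v − 1) = 5·114 = 570. Match? NO.
Condition (ii): bk = 10925·3 = 32775; vr = 115·284 = 32660. Match? NO.
Both conditions hold? NO.

NO


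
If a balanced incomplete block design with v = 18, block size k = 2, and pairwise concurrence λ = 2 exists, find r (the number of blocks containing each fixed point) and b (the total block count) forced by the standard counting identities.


Any 2-(v, k, λ) BIBD satisfies two necessary conditions:
  (i)  Each point sits in r blocks, and counting incidences through any fixed point gives r(k − 1) = λ(v − 1), so r = λ(v − 1)/(k − 1).
  (ii) Total incidences bk = vr, so b = vr/k.
Step 1: r = λ(v − 1)/(k − 1) = 2·(18 − 1)/(2 − 1) = 2·17/1 = 34/1 = 34.
Step 2: b = vr/k = 18·34/2 = 612/2 = 306.
Check integrality: r = 34 ∈ Z ✓, b = 306 ∈ Z ✓.
(These identities are necessary conditions: they determine r and b for any design with these parameters, but do not by themselves prove that one exists.)

r = 34, b = 306.


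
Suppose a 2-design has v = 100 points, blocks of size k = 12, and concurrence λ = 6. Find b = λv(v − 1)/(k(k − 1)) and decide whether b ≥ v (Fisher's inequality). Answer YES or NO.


r = λ(v − 1)/(k − 1) = 6·99/11 = 54.
b = vr/k = 100·54/12 = 450.
Fisher's inequality: b ≥ v ⇔ 450 ≥ 100? YES.

YES


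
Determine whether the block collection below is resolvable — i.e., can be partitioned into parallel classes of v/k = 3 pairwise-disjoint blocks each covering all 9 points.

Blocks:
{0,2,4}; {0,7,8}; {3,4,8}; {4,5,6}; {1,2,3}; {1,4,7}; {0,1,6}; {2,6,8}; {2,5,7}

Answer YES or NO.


v = 9, block size k = 3, number of blocks = 9.
For resolvability, blocks must partition into parallel classes of size v/k = 3.
Total blocks must therefore be a multiple of 3: 9 = 3·3 + 0 ⇒ divisible ✓.
Consider block {0,2,4}. It intersects every other block in the collection, so no parallel class of size 3 can contain it.
Since every block must belong to some parallel class in a resolution, the collection cannot be partitioned into parallel classes.
Resolvable? NO.

NO


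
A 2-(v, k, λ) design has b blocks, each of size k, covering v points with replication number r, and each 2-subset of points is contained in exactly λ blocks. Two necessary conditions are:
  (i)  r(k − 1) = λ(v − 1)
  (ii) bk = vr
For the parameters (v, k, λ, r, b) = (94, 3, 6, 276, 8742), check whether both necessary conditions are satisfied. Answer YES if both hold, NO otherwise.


Condition (i): r(k − 1) = 276·2 = 552; λ(v − 1) = 6·93 = 558. Match? NO.
Condition (ii): bk = 8742·3 = 26226; vr = 94·276 = 25944. Match? NO.
Both conditions hold? NO.

NO


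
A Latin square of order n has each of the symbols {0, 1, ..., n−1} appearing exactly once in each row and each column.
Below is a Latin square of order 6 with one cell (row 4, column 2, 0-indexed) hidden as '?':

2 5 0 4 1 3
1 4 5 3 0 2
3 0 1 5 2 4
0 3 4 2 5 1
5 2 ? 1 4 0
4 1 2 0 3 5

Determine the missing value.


Row 4 contains symbols [0, 1, 2, 4, 5] — missing [3].
Column 2 contains symbols [0, 1, 2, 4, 5] — missing [3].
The missing symbol must appear in both missing sets; intersection = [3].
Therefore the hidden value is 3.

Missing value = 3.


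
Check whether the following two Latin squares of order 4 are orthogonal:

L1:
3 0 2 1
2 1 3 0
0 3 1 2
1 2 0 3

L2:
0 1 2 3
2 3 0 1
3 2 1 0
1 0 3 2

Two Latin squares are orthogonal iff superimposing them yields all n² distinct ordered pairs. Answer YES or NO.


Form the n² = 16 superimposed pairs (L1[i][j], L2[i][j]), row by row (rows and columns indexed from 0):
row 0: (3,0) (0,1) (2,2) (1,3)
row 1: (2,2) (1,3) (3,0) (0,1)
row 2: (0,3) (3,2) (1,1) (2,0)
row 3: (1,1) (2,0) (0,3) (3,2)
Orthogonality requires all 16 pairs distinct.
But the pair (2,2) repeats: cell (0,2) has L1 = 2, L2 = 2, and cell (1,0) has L1 = 2, L2 = 2.
A repeated pair means some other pair never occurs (only 8 distinct pairs out of 16), so the squares are not orthogonal.
Conclusion: NO.

NO


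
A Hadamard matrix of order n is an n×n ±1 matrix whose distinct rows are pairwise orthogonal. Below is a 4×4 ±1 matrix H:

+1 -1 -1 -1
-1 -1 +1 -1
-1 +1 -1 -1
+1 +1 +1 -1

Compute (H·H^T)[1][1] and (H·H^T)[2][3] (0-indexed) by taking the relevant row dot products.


Row 1 of H: [-1, -1, 1, -1].
Row 2 of H: [-1, 1, -1, -1].
Row 3 of H: [1, 1, 1, -1].
(H·H^T)[1][1] = Σ_j H[1][j]·H[1][j] = (-1)² + (-1)² + (1)² + (-1)² = 1 + 1 + 1 + 1 = 4.
(H·H^T)[2][3] = Σ_j H[2][j]·H[3][j] = (-1)·(1) + (1)·(1) + (-1)·(1) + (-1)·(-1) = -1 + 1 + -1 + 1 = 0.
So rows 2 and 3 are orthogonal; the diagonal entry equals n = 4.

(1,1) entry = 4; (2,3) entry = 0.


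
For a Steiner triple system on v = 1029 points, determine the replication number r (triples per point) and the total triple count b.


An STS(v) is a 2-(v, 3, 1) BIBD: block size k = 3, λ = 1.
Replication: r(k − 1) = λ(v − 1) ⇒ r·2 = 1029 − 1 = 1028 ⇒ r = 514.
Block count: bk = vr ⇒ b·3 = 1029·514 = 528906 ⇒ b = 176302.
(Check via b = v(v − 1)/6 = 1029·1028/6 = 1057812/6 = 176302.)

r = 514, b = 176302.


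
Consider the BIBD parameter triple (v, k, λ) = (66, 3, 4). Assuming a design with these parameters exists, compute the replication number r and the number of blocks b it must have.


Any 2-(v, k, λ) BIBD satisfies two necessary conditions:
  (i)  Each point sits in r blocks, and counting incidences through any fixed point gives r(k − 1) = λ(v − 1), so r = λ(v − 1)/(k − 1).
  (ii) Total incidences bk = vr, so b = vr/k.
Step 1: r = λ(v − 1)/(k − 1) = 4·(66 − 1)/(3 − 1) = 4·65/2 = 260/2 = 130.
Step 2: b = vr/k = 66·130/3 = 8580/3 = 2860.
Check integrality: r = 130 ∈ Z ✓, b = 2860 ∈ Z ✓.
(These identities are necessary conditions: they determine r and b for any design with these parameters, but do not by themselves prove that one exists.)

r = 130, b = 2860.


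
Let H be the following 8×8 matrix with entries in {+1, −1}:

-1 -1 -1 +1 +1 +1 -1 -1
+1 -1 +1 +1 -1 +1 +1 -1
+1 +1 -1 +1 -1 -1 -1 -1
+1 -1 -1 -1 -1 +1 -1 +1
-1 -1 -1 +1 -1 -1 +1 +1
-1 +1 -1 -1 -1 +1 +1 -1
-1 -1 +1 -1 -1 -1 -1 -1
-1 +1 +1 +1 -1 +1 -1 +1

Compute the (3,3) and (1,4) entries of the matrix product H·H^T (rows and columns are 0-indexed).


Row 1 of H: [1, -1, 1, 1, -1, 1, 1, -1].
Row 3 of H: [1, -1, -1, -1, -1, 1, -1, 1].
Row 4 of H: [-1, -1, -1, 1, -1, -1, 1, 1].
(H·H^T)[3][3] = Σ_j H[3][j]·H[3][j] = (1)² + (-1)² + (-1)² + (-1)² + (-1)² + (1)² + (-1)² + (1)² = 1 + 1 + 1 + 1 + 1 + 1 + 1 + 1 = 8.
(H·H^T)[1][4] = Σ_j H[1][j]·H[4][j] = (1)·(-1) + (-1)·(-1) + (1)·(-1) + (1)·(1) + (-1)·(-1) + (1)·(-1) + (1)·(1) + (-1)·(1) = -1 + 1 + -1 + 1 + 1 + -1 + 1 + -1 = 0.
So rows 1 and 4 are orthogonal; the diagonal entry equals n = 8.

(3,3) entry = 8; (1,4) entry = 0.


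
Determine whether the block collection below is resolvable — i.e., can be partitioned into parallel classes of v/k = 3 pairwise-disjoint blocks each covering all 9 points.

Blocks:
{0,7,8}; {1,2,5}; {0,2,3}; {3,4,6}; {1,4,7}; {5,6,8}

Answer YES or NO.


v = 9, block size k = 3, number of blocks = 6.
For resolvability, blocks must partition into parallel classes of size v/k = 3.
Total blocks must therefore be a multiple of 3: 6 = 3·2 + 0 ⇒ divisible ✓.
Greedy packing gives 2 candidate class(es). Each should be a full parallel class (size 3, covers all 9 points).
  Class 1 (3 blocks): {0,7,8}; {1,2,5}; {3,4,6}. Points covered: [0, 1, 2, 3, 4, 5, 6, 7, 8].
  Class 2 (3 blocks): {0,2,3}; {1,4,7}; {5,6,8}. Points covered: [0, 1, 2, 3, 4, 5, 6, 7, 8].
All classes full (size 3)? YES. All classes cover every point? YES.
Resolvable? YES.

YES


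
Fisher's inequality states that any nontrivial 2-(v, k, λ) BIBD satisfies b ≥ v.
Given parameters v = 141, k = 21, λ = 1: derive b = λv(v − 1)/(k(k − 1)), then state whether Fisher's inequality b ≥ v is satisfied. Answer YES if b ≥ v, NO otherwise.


r = λ(v − 1)/(k − 1) = 1·140/20 = 7.
b = vr/k = 141·7/21 = 47.
Fisher's inequality: b ≥ v ⇔ 47 ≥ 141? NO.

NO


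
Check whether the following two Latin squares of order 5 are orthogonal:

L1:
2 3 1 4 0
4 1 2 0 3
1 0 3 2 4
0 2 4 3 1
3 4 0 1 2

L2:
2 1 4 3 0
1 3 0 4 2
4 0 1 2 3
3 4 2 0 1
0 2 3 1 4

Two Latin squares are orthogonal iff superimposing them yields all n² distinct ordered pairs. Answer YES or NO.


Form the n² = 25 superimposed pairs (L1[i][j], L2[i][j]), row by row (rows and columns indexed from 0):
row 0: (2,2) (3,1) (1,4) (4,3) (0,0)
row 1: (4,1) (1,3) (2,0) (0,4) (3,2)
row 2: (1,4) (0,0) (3,1) (2,2) (4,3)
row 3: (0,3) (2,4) (4,2) (3,0) (1,1)
row 4: (3,0) (4,2) (0,3) (1,1) (2,4)
Orthogonality requires all 25 pairs distinct.
But the pair (1,4) repeats: cell (0,2) has L1 = 1, L2 = 4, and cell (2,0) has L1 = 1, L2 = 4.
A repeated pair means some other pair never occurs (only 15 distinct pairs out of 25), so the squares are not orthogonal.
Conclusion: NO.

NO


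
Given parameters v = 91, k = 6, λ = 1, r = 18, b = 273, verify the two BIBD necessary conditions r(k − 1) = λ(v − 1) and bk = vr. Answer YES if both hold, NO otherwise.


Condition (i): r(k − 1) = 18·5 = 90; λ(v − 1) = 1·90 = 90. Match? YES.
Condition (ii): bk = 273·6 = 1638; vr = 91·18 = 1638. Match? YES.
Both conditions hold? YES.

YES


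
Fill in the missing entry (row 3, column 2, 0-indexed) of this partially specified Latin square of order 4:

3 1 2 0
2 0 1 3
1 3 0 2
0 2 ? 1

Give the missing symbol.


Row 3 contains symbols [0, 1, 2] — missing [3].
Column 2 contains symbols [0, 1, 2] — missing [3].
The missing symbol must appear in both missing sets; intersection = [3].
Therefore the hidden value is 3.

Missing value = 3.


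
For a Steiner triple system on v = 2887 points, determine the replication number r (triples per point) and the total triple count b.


An STS(v) is a 2-(v, 3, 1) BIBD: block size k = 3, λ = 1.
Replication: r(k − 1) = λ(v − 1) ⇒ r·2 = 2887 − 1 = 2886 ⇒ r = 1443.
Block count: bk = vr ⇒ b·3 = 2887·1443 = 4165941 ⇒ b = 1388647.
(Check via b = v(v − 1)/6 = 2887·2886/6 = 8331882/6 = 1388647.)

r = 1443, b = 1388647.


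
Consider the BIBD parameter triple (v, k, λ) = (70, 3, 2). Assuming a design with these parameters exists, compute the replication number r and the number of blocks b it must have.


Any 2-(v, k, λ) BIBD satisfies two necessary conditions:
  (i)  Each point sits in r blocks, and counting incidences through any fixed point gives r(k − 1) = λ(v − 1), so r = λ(v − 1)/(k − 1).
  (ii) Total incidences bk = vr, so b = vr/k.
Step 1: r = λ(v − 1)/(k − 1) = 2·(70 − 1)/(3 − 1) = 2·69/2 = 138/2 = 69.
Step 2: b = vr/k = 70·69/3 = 4830/3 = 1610.
Check integrality: r = 69 ∈ Z ✓, b = 1610 ∈ Z ✓.
(These identities are necessary conditions: they determine r and b for any design with these parameters, but do not by themselves prove that one exists.)

r = 69, b = 1610.


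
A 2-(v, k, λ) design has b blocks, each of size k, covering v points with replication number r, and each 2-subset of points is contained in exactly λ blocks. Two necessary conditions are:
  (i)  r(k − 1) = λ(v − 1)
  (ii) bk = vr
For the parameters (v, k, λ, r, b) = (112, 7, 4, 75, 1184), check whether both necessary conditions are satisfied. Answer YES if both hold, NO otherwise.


Condition (i): r(k − 1) = 75·6 = 450; λ(v − 1) = 4·111 = 444. Match? NO.
Condition (ii): bk = 1184·7 = 8288; vr = 112·75 = 8400. Match? NO.
Both conditions hold? NO.

NO


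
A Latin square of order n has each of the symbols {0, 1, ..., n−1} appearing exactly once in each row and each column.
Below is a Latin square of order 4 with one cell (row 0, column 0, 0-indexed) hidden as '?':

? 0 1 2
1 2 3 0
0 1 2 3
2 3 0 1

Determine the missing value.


Row 0 contains symbols [0, 1, 2] — missing [3].
Column 0 contains symbols [0, 1, 2] — missing [3].
The missing symbol must appear in both missing sets; intersection = [3].
Therefore the hidden value is 3.

Missing value = 3.


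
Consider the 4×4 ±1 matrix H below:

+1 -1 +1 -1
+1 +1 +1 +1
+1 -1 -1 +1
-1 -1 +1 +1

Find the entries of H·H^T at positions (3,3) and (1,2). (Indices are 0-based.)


Row 1 of H: [1, 1, 1, 1].
Row 2 of H: [1, -1, -1, 1].
Row 3 of H: [-1, -1, 1, 1].
(H·H^T)[3][3] = Σ_j H[3][j]·H[3][j] = (-1)² + (-1)² + (1)² + (1)² = 1 + 1 + 1 + 1 = 4.
(H·H^T)[1][2] = Σ_j H[1][j]·H[2][j] = (1)·(1) + (1)·(-1) + (1)·(-1) + (1)·(1) = 1 + -1 + -1 + 1 = 0.
So rows 1 and 2 are orthogonal; the diagonal entry equals n = 4.

(3,3) entry = 4; (1,2) entry = 0.


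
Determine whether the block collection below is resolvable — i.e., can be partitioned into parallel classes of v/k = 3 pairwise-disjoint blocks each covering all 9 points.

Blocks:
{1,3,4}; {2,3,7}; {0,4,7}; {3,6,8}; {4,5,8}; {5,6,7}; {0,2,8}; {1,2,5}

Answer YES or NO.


v = 9, block size k = 3, number of blocks = 8.
For resolvability, blocks must partition into parallel classes of size v/k = 3.
Total blocks must therefore be a multiple of 3: 8 = 3·2 + 2 ⇒ not divisible ✗.
Resolvable? NO.

NO


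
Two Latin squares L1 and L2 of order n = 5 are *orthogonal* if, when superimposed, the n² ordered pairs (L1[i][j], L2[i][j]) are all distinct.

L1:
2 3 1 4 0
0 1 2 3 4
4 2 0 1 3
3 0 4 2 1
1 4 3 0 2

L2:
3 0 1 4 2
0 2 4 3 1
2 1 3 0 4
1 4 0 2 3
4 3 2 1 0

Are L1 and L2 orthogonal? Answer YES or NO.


Form the n² = 25 superimposed pairs (L1[i][j], L2[i][j]), row by row (rows and columns indexed from 0):
row 0: (2,3) (3,0) (1,1) (4,4) (0,2)
row 1: (0,0) (1,2) (2,4) (3,3) (4,1)
row 2: (4,2) (2,1) (0,3) (1,0) (3,4)
row 3: (3,1) (0,4) (4,0) (2,2) (1,3)
row 4: (1,4) (4,3) (3,2) (0,1) (2,0)
Orthogonality requires all 25 pairs distinct.
Check by first coordinate: for each symbol s of L1, list the L2 entries in the n cells where L1 = s; they must all differ.
  L1 = 0: L2 entries (in reading order) 2, 0, 3, 4, 1 — all 5 distinct ✓
  L1 = 1: L2 entries (in reading order) 1, 2, 0, 3, 4 — all 5 distinct ✓
  L1 = 2: L2 entries (in reading order) 3, 4, 1, 2, 0 — all 5 distinct ✓
  L1 = 3: L2 entries (in reading order) 0, 3, 4, 1, 2 — all 5 distinct ✓
  L1 = 4: L2 entries (in reading order) 4, 1, 2, 0, 3 — all 5 distinct ✓
Every symbol of L1 meets every symbol of L2 exactly once, so all 25 pairs are distinct (25 of 25).
Conclusion: YES.

YES


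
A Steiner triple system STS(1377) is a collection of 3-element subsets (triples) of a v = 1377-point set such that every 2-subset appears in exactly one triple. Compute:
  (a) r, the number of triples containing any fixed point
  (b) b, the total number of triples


An STS(v) is a 2-(v, 3, 1) BIBD: block size k = 3, λ = 1.
Replication: r(k − 1) = λ(v − 1) ⇒ r·2 = 1377 − 1 = 1376 ⇒ r = 688.
Block count: bk = vr ⇒ b·3 = 1377·688 = 947376 ⇒ b = 315792.

r = 688, b = 315792.


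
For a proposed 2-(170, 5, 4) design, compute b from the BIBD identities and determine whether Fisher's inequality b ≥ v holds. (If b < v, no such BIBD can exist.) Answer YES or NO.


b = λv(v − 1)/(k(k − 1)) = 4·170·169/(5·4) = 114920/20 = 5746.
Compare with v = 170: b ≥ v, so Fisher's inequality holds.

YES


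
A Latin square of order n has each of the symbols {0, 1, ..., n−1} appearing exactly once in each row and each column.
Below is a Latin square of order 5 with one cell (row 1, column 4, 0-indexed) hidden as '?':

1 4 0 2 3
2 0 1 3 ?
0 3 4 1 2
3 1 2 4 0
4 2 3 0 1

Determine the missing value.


Row 1 contains symbols [0, 1, 2, 3] — missing [4].
Column 4 contains symbols [0, 1, 2, 3] — missing [4].
The missing symbol must appear in both missing sets; intersection = [4].
Therefore the hidden value is 4.

Missing value = 4.


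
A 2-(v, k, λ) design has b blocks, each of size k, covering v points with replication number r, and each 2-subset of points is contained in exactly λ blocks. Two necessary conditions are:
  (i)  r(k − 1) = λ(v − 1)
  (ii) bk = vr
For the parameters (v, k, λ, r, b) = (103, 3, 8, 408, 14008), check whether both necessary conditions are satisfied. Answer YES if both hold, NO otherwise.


Condition (i): r(k − 1) = 408·2 = 816; λ(v − 1) = 8·102 = 816. Match? YES.
Condition (ii): bk = 14008·3 = 42024; vr = 103·408 = 42024. Match? YES.
Both conditions hold? YES.

YES


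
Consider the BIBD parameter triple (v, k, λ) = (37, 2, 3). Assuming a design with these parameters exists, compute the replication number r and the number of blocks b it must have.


Any 2-(v, k, λ) BIBD satisfies two necessary conditions:
  (i)  Each point sits in r blocks, and counting incidences through any fixed point gives r(k − 1) = λ(v − 1), so r = λ(v − 1)/(k − 1).
  (ii) Total incidences bk = vr, so b = vr/k.
Step 1: r = λ(v − 1)/(k − 1) = 3·(37 − 1)/(2 − 1) = 3·36/1 = 108/1 = 108.
Step 2: b = vr/k = 37·108/2 = 3996/2 = 1998.
Check integrality: r = 108 ∈ Z ✓, b = 1998 ∈ Z ✓.
(These identities are necessary conditions: they determine r and b for any design with these parameters, but do not by themselves prove that one exists.)

r = 108, b = 1998.


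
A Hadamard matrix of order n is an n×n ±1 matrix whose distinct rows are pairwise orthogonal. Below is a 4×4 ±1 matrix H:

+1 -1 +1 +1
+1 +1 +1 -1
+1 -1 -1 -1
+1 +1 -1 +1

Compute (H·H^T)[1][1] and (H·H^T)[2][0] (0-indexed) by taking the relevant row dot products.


Row 0 of H: [1, -1, 1, 1].
Row 1 of H: [1, 1, 1, -1].
Row 2 of H: [1, -1, -1, -1].
(H·H^T)[1][1] = Σ_j H[1][j]·H[1][j] = (1)² + (1)² + (1)² + (-1)² = 1 + 1 + 1 + 1 = 4.
(H·H^T)[2][0] = Σ_j H[2][j]·H[0][j] = (1)·(1) + (-1)·(-1) + (-1)·(1) + (-1)·(1) = 1 + 1 + -1 + -1 = 0.
So rows 2 and 0 are orthogonal; the diagonal entry equals n = 4.

(1,1) entry = 4; (2,0) entry = 0.


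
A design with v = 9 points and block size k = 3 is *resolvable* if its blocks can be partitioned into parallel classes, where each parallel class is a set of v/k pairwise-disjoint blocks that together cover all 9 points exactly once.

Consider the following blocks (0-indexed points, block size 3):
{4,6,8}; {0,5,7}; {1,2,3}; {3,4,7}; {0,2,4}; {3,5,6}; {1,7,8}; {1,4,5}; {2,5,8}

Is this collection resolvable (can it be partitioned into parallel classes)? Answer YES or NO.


v = 9, block size k = 3, number of blocks = 9.
For resolvability, blocks must partition into parallel classes of size v/k = 3.
Total blocks must therefore be a multiple of 3: 9 = 3·3 + 0 ⇒ divisible ✓.
Consider block {3,4,7}. The only other block(s) in the collection disjoint from it are {2,5,8} — just 1 block(s). Any parallel class containing {3,4,7} would need 2 other blocks each disjoint from it, so no parallel class of size 3 can contain {3,4,7}.
Since every block must belong to some parallel class in a resolution, the collection cannot be partitioned into parallel classes.
Resolvable? NO.

NO


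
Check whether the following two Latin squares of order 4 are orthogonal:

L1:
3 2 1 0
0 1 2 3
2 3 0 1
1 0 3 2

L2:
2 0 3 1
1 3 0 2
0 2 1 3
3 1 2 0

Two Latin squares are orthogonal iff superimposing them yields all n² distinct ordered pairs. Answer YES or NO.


Form the n² = 16 superimposed pairs (L1[i][j], L2[i][j]), row by row (rows and columns indexed from 0):
row 0: (3,2) (2,0) (1,3) (0,1)
row 1: (0,1) (1,3) (2,0) (3,2)
row 2: (2,0) (3,2) (0,1) (1,3)
row 3: (1,3) (0,1) (3,2) (2,0)
Orthogonality requires all 16 pairs distinct.
But the pair (0,1) repeats: cell (0,3) has L1 = 0, L2 = 1, and cell (1,0) has L1 = 0, L2 = 1.
A repeated pair means some other pair never occurs (only 4 distinct pairs out of 16), so the squares are not orthogonal.
Conclusion: NO.

NO


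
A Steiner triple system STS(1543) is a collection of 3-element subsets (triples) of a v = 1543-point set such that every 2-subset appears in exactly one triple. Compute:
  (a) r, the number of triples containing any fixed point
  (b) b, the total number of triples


An STS(v) is a 2-(v, 3, 1) BIBD: block size k = 3, λ = 1.
Replication: r(k − 1) = λ(v − 1) ⇒ r·2 = 1543 − 1 = 1542 ⇒ r = 771.
Block count: b = v(v − 1)/6 = 1543·1542/6 = 2379306/6 = 396551.

r = 771, b = 396551.


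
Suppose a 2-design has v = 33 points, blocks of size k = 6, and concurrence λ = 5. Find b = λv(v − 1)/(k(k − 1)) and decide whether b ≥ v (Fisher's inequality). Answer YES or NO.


r = λ(v − 1)/(k − 1) = 5·32/5 = 32.
b = vr/k = 33·32/6 = 176.
Fisher's inequality: b ≥ v ⇔ 176 ≥ 33? YES.

YES


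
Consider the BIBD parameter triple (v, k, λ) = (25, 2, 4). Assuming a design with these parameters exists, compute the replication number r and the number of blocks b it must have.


Any 2-(v, k, λ) BIBD satisfies two necessary conditions:
  (i)  Each point sits in r blocks, and counting incidences through any fixed point gives r(k − 1) = λ(v − 1), so r = λ(v − 1)/(k − 1).
  (ii) Total incidences bk = vr, so b = vr/k.
Step 1: r = λ(v − 1)/(k − 1) = 4·(25 − 1)/(2 − 1) = 4·24/1 = 96/1 = 96.
Step 2: b = vr/k = 25·96/2 = 2400/2 = 1200.
Check integrality: r = 96 ∈ Z ✓, b = 1200 ∈ Z ✓.
(These identities are necessary conditions: they determine r and b for any design with these parameters, but do not by themselves prove that one exists.)

r = 96, b = 1200.
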